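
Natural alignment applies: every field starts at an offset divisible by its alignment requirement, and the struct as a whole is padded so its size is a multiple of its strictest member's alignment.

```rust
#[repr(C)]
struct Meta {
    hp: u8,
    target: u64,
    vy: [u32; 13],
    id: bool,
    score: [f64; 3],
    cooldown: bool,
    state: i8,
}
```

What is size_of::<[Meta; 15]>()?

1560

hp at 0 (size 1, align 1) → ends 1
pad 7 to align 8 for target
target at 8 (size 8, align 8) → ends 16
vy at 16 (size 52, align 4) → ends 68
id at 68 (size 1, align 1) → ends 69
pad 3 to align 8 for score
score at 72 (size 24, align 8) → ends 96
cooldown at 96 (size 1, align 1) → ends 97
state at 97 (size 1, align 1) → ends 98
tail pad 6 to reach multiple of 8
total 104 bytes, alignment 8
array of 15: 15 × 104 = 1560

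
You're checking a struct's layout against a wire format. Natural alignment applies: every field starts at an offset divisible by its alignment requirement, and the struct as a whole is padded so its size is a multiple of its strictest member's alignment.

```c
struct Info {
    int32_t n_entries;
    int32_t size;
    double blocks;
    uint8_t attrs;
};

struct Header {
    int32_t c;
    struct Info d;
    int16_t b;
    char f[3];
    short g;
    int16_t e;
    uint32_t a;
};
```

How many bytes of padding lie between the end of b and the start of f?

Info: @0: n_entries [4B, align 4] → 4; @4: size [4B, align 4] → 8; @8: blocks [8B, align 8] → 16; @16: attrs [1B, align 1] → 17; +7 tail pad (align 8); size 24, align 8
@0: c [4B, align 4] → 4
+4 pad (align 8)
@8: d [24B, align 8] → 32
@32: b [2B, align 2] → 34
@34: f [3B, align 1] → 37

0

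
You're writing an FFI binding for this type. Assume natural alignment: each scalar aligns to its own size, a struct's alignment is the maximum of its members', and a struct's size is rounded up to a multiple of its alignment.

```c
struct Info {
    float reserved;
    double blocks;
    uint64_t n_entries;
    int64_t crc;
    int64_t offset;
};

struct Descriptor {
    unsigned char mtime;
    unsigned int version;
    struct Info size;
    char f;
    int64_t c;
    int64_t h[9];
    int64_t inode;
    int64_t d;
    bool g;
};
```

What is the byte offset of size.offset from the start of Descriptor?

40

Info: @0: reserved [4B, align 4] → 4; +4 pad (align 8); @8: blocks [8B, align 8] → 16; @16: n_entries [8B, align 8] → 24; @24: crc [8B, align 8] → 32; @32: offset [8B, align 8] → 40; size 40, align 8
@0: mtime [1B, align 1] → 1
+3 pad (align 4)
@4: version [4B, align 4] → 8
@8: size [40B, align 8] → 48
within Info: offset at 32
8 + 32 = 40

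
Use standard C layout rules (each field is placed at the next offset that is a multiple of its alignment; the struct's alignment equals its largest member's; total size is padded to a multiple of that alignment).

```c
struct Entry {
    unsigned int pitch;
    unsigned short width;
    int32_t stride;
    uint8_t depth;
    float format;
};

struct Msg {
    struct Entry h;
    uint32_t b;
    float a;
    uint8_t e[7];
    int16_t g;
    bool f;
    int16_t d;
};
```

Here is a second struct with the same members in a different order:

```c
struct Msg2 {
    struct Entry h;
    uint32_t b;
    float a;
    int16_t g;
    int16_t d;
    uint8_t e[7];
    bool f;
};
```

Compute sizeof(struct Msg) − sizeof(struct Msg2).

4

Entry: @0: pitch [4B, align 4] → 4; @4: width [2B, align 2] → 6; +2 pad (align 4); @8: stride [4B, align 4] → 12; @12: depth [1B, align 1] → 13; +3 pad (align 4); @16: format [4B, align 4] → 20; size 20, align 4
@0: h [20B, align 4] → 20
@20: b [4B, align 4] → 24
@24: a [4B, align 4] → 28
@28: e [7B, align 1] → 35
+1 pad (align 2)
@36: g [2B, align 2] → 38
@38: f [1B, align 1] → 39
+1 pad (align 2)
@40: d [2B, align 2] → 42
+2 tail pad (align 4)
size 44, align 4
— Msg2 —
@0: h [20B, align 4] → 20
@20: b [4B, align 4] → 24
@24: a [4B, align 4] → 28
@28: g [2B, align 2] → 30
@30: d [2B, align 2] → 32
@32: e [7B, align 1] → 39
@39: f [1B, align 1] → 40
size 40, align 4
44 − 40 = 4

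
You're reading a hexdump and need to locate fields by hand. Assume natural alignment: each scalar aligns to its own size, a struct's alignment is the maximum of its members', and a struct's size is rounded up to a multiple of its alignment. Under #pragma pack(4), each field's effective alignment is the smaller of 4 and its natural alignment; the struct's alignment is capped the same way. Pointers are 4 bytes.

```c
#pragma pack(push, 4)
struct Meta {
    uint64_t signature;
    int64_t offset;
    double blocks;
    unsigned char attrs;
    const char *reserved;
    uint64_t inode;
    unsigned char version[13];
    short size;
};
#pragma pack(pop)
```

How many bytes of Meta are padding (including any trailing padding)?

signature at 0 (size 8, align 4) → ends 8
offset at 8 (size 8, align 4) → ends 16
blocks at 16 (size 8, align 4) → ends 24
attrs at 24 (size 1, align 1) → ends 25
pad 3 to align 4 for reserved
reserved at 28 (size 4, align 4) → ends 32
inode at 32 (size 8, align 4) → ends 40
version at 40 (size 13, align 1) → ends 53
pad 1 to align 2 for size
size at 54 (size 2, align 2) → ends 56
total 56 bytes, alignment 4
data bytes 52, size 56 → padding 4

4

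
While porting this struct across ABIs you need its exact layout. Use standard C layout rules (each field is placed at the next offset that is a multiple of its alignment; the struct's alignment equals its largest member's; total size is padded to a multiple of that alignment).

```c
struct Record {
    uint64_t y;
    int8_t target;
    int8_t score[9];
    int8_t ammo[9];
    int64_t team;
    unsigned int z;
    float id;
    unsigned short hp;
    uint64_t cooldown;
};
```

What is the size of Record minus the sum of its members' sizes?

11

0..8  y  (8B, 8-aligned)
8..9  target  (1B, 1-aligned)
9..18  score  (9B, 1-aligned)
18..27  ammo  (9B, 1-aligned)
27..32  -- padding (5B)
32..40  team  (8B, 8-aligned)
40..44  z  (4B, 4-aligned)
44..48  id  (4B, 4-aligned)
48..50  hp  (2B, 2-aligned)
50..56  -- padding (6B)
56..64  cooldown  (8B, 8-aligned)
sizeof = 64, alignof = 8
data bytes 53, size 64 → padding 11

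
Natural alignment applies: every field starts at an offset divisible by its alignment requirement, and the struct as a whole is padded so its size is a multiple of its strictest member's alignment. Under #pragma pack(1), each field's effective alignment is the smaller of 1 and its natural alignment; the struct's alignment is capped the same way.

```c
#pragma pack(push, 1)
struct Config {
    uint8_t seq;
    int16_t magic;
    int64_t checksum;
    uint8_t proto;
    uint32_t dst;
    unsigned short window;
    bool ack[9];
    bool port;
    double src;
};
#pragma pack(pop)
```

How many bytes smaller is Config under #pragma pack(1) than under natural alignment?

12

natural layout:
  seq at 0 (size 1, align 1) → ends 1
  pad 1 to align 2 for magic
  magic at 2 (size 2, align 2) → ends 4
  pad 4 to align 8 for checksum
  checksum at 8 (size 8, align 8) → ends 16
  proto at 16 (size 1, align 1) → ends 17
  pad 3 to align 4 for dst
  dst at 20 (size 4, align 4) → ends 24
  window at 24 (size 2, align 2) → ends 26
  ack at 26 (size 9, align 1) → ends 35
  port at 35 (size 1, align 1) → ends 36
  pad 4 to align 8 for src
  src at 40 (size 8, align 8) → ends 48
  total 48 bytes, alignment 8
packed(1) layout:
  seq at 0 (size 1, align 1) → ends 1
  magic at 1 (size 2, align 1) → ends 3
  checksum at 3 (size 8, align 1) → ends 11
  proto at 11 (size 1, align 1) → ends 12
  dst at 12 (size 4, align 1) → ends 16
  window at 16 (size 2, align 1) → ends 18
  ack at 18 (size 9, align 1) → ends 27
  port at 27 (size 1, align 1) → ends 28
  src at 28 (size 8, align 1) → ends 36
  total 36 bytes, alignment 1
48 − 36 = 12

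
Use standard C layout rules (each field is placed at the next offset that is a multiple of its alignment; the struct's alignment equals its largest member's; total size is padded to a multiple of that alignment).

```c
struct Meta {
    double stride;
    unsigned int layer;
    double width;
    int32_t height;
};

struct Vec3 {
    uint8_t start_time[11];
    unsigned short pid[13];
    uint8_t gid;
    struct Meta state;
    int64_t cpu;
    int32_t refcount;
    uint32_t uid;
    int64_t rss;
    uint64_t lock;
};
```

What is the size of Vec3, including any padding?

Meta: stride at 0 (size 8, align 8) → ends 8; layer at 8 (size 4, align 4) → ends 12; pad 4 to align 8 for width; width at 16 (size 8, align 8) → ends 24; height at 24 (size 4, align 4) → ends 28; tail pad 4 to reach multiple of 8; total 32 bytes, alignment 8
start_time at 0 (size 11, align 1) → ends 11
pad 1 to align 2 for pid
pid at 12 (size 26, align 2) → ends 38
gid at 38 (size 1, align 1) → ends 39
pad 1 to align 8 for state
state at 40 (size 32, align 8) → ends 72
cpu at 72 (size 8, align 8) → ends 80
refcount at 80 (size 4, align 4) → ends 84
uid at 84 (size 4, align 4) → ends 88
rss at 88 (size 8, align 8) → ends 96
lock at 96 (size 8, align 8) → ends 104
total 104 bytes, alignment 8

104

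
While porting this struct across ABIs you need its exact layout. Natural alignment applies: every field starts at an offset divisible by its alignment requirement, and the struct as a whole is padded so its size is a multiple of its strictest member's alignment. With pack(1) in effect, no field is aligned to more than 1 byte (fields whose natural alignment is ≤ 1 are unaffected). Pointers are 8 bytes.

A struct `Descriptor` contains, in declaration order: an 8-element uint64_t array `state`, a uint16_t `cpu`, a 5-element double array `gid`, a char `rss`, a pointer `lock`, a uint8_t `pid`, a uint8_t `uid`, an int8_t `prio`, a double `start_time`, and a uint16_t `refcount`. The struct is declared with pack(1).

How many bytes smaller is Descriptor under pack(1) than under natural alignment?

natural layout:
  state at 0 (size 64, align 8) → ends 64
  cpu at 64 (size 2, align 2) → ends 66
  pad 6 to align 8 for gid
  gid at 72 (size 40, align 8) → ends 112
  rss at 112 (size 1, align 1) → ends 113
  pad 7 to align 8 for lock
  lock at 120 (size 8, align 8) → ends 128
  pid at 128 (size 1, align 1) → ends 129
  uid at 129 (size 1, align 1) → ends 130
  prio at 130 (size 1, align 1) → ends 131
  pad 5 to align 8 for start_time
  start_time at 136 (size 8, align 8) → ends 144
  refcount at 144 (size 2, align 2) → ends 146
  tail pad 6 to reach multiple of 8
  total 152 bytes, alignment 8
packed(1) layout:
  state at 0 (size 64, align 1) → ends 64
  cpu at 64 (size 2, align 1) → ends 66
  gid at 66 (size 40, align 1) → ends 106
  rss at 106 (size 1, align 1) → ends 107
  lock at 107 (size 8, align 1) → ends 115
  pid at 115 (size 1, align 1) → ends 116
  uid at 116 (size 1, align 1) → ends 117
  prio at 117 (size 1, align 1) → ends 118
  start_time at 118 (size 8, align 1) → ends 126
  refcount at 126 (size 2, align 1) → ends 128
  total 128 bytes, alignment 1
152 − 128 = 24

24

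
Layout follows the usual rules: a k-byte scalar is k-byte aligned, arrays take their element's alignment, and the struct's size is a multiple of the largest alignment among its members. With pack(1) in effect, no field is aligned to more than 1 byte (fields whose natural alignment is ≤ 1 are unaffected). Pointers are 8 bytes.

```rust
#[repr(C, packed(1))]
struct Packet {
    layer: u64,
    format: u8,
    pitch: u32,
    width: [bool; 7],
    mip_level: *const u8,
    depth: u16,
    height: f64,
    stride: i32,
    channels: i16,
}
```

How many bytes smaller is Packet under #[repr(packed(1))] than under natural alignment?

natural layout:
  layer at 0 (size 8, align 8) → ends 8
  format at 8 (size 1, align 1) → ends 9
  pad 3 to align 4 for pitch
  pitch at 12 (size 4, align 4) → ends 16
  width at 16 (size 7, align 1) → ends 23
  pad 1 to align 8 for mip_level
  mip_level at 24 (size 8, align 8) → ends 32
  depth at 32 (size 2, align 2) → ends 34
  pad 6 to align 8 for height
  height at 40 (size 8, align 8) → ends 48
  stride at 48 (size 4, align 4) → ends 52
  channels at 52 (size 2, align 2) → ends 54
  tail pad 2 to reach multiple of 8
  total 56 bytes, alignment 8
packed(1) layout:
  layer at 0 (size 8, align 1) → ends 8
  format at 8 (size 1, align 1) → ends 9
  pitch at 9 (size 4, align 1) → ends 13
  width at 13 (size 7, align 1) → ends 20
  mip_level at 20 (size 8, align 1) → ends 28
  depth at 28 (size 2, align 1) → ends 30
  height at 30 (size 8, align 1) → ends 38
  stride at 38 (size 4, align 1) → ends 42
  channels at 42 (size 2, align 1) → ends 44
  total 44 bytes, alignment 1
56 − 44 = 12

12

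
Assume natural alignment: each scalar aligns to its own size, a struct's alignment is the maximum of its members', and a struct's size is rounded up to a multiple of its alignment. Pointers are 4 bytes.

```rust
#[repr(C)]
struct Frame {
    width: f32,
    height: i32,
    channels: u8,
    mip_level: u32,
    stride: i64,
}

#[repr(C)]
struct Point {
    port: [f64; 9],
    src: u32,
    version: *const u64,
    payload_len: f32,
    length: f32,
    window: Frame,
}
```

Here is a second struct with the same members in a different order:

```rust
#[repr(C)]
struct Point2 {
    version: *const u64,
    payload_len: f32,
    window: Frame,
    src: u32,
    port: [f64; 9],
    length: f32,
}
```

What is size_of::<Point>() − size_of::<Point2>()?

-8

Frame: @0: width [4B, align 4] → 4; @4: height [4B, align 4] → 8; @8: channels [1B, align 1] → 9; +3 pad (align 4); @12: mip_level [4B, align 4] → 16; @16: stride [8B, align 8] → 24; size 24, align 8
@0: port [72B, align 8] → 72
@72: src [4B, align 4] → 76
@76: version [4B, align 4] → 80
@80: payload_len [4B, align 4] → 84
@84: length [4B, align 4] → 88
@88: window [24B, align 8] → 112
size 112, align 8
— Point2 —
@0: version [4B, align 4] → 4
@4: payload_len [4B, align 4] → 8
@8: window [24B, align 8] → 32
@32: src [4B, align 4] → 36
+4 pad (align 8)
@40: port [72B, align 8] → 112
@112: length [4B, align 4] → 116
+4 tail pad (align 8)
size 120, align 8
112 − 120 = -8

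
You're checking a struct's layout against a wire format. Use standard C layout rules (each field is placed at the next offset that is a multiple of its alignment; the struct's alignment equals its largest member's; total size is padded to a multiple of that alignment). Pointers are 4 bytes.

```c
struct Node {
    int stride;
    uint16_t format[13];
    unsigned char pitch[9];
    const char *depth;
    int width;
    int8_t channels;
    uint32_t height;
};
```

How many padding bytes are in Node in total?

4

stride at 0 (size 4, align 4) → ends 4
format at 4 (size 26, align 2) → ends 30
pitch at 30 (size 9, align 1) → ends 39
pad 1 to align 4 for depth
depth at 40 (size 4, align 4) → ends 44
width at 44 (size 4, align 4) → ends 48
channels at 48 (size 1, align 1) → ends 49
pad 3 to align 4 for height
height at 52 (size 4, align 4) → ends 56
total 56 bytes, alignment 4
data bytes 52, size 56 → padding 4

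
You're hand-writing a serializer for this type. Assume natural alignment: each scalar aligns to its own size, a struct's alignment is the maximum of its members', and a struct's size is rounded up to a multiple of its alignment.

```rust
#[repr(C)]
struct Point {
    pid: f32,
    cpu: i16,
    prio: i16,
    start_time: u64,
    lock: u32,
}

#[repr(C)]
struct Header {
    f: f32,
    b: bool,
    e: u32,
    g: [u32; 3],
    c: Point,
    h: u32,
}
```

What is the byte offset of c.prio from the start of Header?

Point: 0..4  pid  (4B, 4-aligned); 4..6  cpu  (2B, 2-aligned); 6..8  prio  (2B, 2-aligned); 8..16  start_time  (8B, 8-aligned); 16..20  lock  (4B, 4-aligned); 20..24  -- tail padding (4B); sizeof = 24, alignof = 8
0..4  f  (4B, 4-aligned)
4..5  b  (1B, 1-aligned)
5..8  -- padding (3B)
8..12  e  (4B, 4-aligned)
12..24  g  (12B, 4-aligned)
24..48  c  (24B, 8-aligned)
within Point: prio at 6
24 + 6 = 30

30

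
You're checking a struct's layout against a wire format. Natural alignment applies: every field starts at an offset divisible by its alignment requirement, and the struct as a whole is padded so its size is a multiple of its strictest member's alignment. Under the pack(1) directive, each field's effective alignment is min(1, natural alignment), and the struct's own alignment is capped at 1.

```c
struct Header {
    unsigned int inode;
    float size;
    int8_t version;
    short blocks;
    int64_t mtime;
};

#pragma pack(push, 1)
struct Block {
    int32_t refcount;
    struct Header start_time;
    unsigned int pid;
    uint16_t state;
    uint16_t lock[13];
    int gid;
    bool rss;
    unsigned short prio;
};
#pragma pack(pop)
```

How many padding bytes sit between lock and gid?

0

Header: @0: inode [4B, align 4] → 4; @4: size [4B, align 4] → 8; @8: version [1B, align 1] → 9; +1 pad (align 2); @10: blocks [2B, align 2] → 12; +4 pad (align 8); @16: mtime [8B, align 8] → 24; size 24, align 8
@0: refcount [4B, align 1] → 4
@4: start_time [24B, align 1] → 28
@28: pid [4B, align 1] → 32
@32: state [2B, align 1] → 34
@34: lock [26B, align 1] → 60
@60: gid [4B, align 1] → 64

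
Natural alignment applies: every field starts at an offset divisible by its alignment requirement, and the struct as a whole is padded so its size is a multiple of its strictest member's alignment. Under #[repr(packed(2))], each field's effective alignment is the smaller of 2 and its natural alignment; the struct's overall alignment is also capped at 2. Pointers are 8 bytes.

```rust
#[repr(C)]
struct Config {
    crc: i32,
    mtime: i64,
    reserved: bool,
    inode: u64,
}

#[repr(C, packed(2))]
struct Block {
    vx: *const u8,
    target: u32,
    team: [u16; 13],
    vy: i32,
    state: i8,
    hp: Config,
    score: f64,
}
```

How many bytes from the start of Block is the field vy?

38

Config: crc at 0 (size 4, align 4) → ends 4; pad 4 to align 8 for mtime; mtime at 8 (size 8, align 8) → ends 16; reserved at 16 (size 1, align 1) → ends 17; pad 7 to align 8 for inode; inode at 24 (size 8, align 8) → ends 32; total 32 bytes, alignment 8
vx at 0 (size 8, align 2) → ends 8
target at 8 (size 4, align 2) → ends 12
team at 12 (size 26, align 2) → ends 38
vy at 38 (size 4, align 2) → ends 42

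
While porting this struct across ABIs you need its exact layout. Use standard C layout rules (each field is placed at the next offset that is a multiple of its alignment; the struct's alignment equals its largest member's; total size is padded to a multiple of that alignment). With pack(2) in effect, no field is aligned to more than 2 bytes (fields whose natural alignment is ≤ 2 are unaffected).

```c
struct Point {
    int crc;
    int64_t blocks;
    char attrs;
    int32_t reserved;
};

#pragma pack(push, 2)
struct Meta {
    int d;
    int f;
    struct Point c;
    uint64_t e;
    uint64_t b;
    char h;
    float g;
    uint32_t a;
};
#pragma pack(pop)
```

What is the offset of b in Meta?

Point: @0: crc [4B, align 4] → 4; +4 pad (align 8); @8: blocks [8B, align 8] → 16; @16: attrs [1B, align 1] → 17; +3 pad (align 4); @20: reserved [4B, align 4] → 24; size 24, align 8
@0: d [4B, align 2] → 4
@4: f [4B, align 2] → 8
@8: c [24B, align 2] → 32
@32: e [8B, align 2] → 40
@40: b [8B, align 2] → 48

40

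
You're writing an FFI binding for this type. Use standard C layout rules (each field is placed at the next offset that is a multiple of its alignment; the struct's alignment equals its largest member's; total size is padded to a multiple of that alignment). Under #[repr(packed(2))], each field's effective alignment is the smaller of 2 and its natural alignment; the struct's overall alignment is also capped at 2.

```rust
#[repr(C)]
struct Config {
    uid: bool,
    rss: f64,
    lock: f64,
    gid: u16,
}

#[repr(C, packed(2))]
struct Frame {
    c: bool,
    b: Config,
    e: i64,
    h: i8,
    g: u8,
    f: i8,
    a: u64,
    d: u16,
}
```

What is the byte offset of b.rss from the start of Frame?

Config: 0..1  uid  (1B, 1-aligned); 1..8  -- padding (7B); 8..16  rss  (8B, 8-aligned); 16..24  lock  (8B, 8-aligned); 24..26  gid  (2B, 2-aligned); 26..32  -- tail padding (6B); sizeof = 32, alignof = 8
0..1  c  (1B, 1-aligned)
1..2  -- padding (1B)
2..34  b  (32B, 2-aligned)
within Config: rss at 8
2 + 8 = 10

10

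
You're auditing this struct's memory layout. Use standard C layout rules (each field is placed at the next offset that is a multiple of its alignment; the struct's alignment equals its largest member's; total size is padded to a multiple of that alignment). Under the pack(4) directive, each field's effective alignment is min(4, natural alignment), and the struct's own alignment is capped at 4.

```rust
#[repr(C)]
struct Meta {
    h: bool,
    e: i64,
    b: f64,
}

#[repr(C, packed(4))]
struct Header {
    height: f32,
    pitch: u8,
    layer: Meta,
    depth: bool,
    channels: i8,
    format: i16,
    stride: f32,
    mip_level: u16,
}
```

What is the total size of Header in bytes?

44

Meta: h at 0 (size 1, align 1) → ends 1; pad 7 to align 8 for e; e at 8 (size 8, align 8) → ends 16; b at 16 (size 8, align 8) → ends 24; total 24 bytes, alignment 8
height at 0 (size 4, align 4) → ends 4
pitch at 4 (size 1, align 1) → ends 5
pad 3 to align 4 for layer
layer at 8 (size 24, align 4) → ends 32
depth at 32 (size 1, align 1) → ends 33
channels at 33 (size 1, align 1) → ends 34
format at 34 (size 2, align 2) → ends 36
stride at 36 (size 4, align 4) → ends 40
mip_level at 40 (size 2, align 2) → ends 42
tail pad 2 to reach multiple of 4
total 44 bytes, alignment 4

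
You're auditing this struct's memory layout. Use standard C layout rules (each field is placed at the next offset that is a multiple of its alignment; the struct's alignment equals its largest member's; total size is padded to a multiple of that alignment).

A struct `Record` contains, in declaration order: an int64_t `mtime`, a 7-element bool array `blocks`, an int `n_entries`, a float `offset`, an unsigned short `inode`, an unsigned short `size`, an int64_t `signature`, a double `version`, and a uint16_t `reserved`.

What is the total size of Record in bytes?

0..8  mtime  (8B, 8-aligned)
8..15  blocks  (7B, 1-aligned)
15..16  -- padding (1B)
16..20  n_entries  (4B, 4-aligned)
20..24  offset  (4B, 4-aligned)
24..26  inode  (2B, 2-aligned)
26..28  size  (2B, 2-aligned)
28..32  -- padding (4B)
32..40  signature  (8B, 8-aligned)
40..48  version  (8B, 8-aligned)
48..50  reserved  (2B, 2-aligned)
50..56  -- tail padding (6B)
sizeof = 56, alignof = 8

56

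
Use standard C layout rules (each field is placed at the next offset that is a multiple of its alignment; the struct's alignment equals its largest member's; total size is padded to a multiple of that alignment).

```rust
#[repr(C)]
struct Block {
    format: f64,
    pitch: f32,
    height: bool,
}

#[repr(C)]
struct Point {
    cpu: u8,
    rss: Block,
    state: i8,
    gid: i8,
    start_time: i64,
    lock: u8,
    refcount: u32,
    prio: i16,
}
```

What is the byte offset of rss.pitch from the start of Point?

16

Block: 0..8  format  (8B, 8-aligned); 8..12  pitch  (4B, 4-aligned); 12..13  height  (1B, 1-aligned); 13..16  -- tail padding (3B); sizeof = 16, alignof = 8
0..1  cpu  (1B, 1-aligned)
1..8  -- padding (7B)
8..24  rss  (16B, 8-aligned)
within Block: pitch at 8
8 + 8 = 16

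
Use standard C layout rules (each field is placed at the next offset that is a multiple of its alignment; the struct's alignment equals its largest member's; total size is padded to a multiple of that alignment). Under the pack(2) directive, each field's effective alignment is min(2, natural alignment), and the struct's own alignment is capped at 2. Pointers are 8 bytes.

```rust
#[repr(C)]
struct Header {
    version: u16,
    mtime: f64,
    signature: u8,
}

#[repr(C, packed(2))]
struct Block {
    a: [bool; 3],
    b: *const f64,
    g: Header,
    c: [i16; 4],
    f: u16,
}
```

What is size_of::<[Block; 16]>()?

736

Header: 0..2  version  (2B, 2-aligned); 2..8  -- padding (6B); 8..16  mtime  (8B, 8-aligned); 16..17  signature  (1B, 1-aligned); 17..24  -- tail padding (7B); sizeof = 24, alignof = 8
0..3  a  (3B, 1-aligned)
3..4  -- padding (1B)
4..12  b  (8B, 2-aligned)
12..36  g  (24B, 2-aligned)
36..44  c  (8B, 2-aligned)
44..46  f  (2B, 2-aligned)
sizeof = 46, alignof = 2
array of 16: 16 × 46 = 736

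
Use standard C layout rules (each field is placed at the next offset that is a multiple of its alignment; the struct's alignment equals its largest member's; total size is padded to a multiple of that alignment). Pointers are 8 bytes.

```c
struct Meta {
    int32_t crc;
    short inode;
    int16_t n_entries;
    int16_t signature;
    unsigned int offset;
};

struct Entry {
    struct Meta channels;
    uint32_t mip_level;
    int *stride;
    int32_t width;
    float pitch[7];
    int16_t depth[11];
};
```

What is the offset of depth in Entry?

64

Meta: 0..4  crc  (4B, 4-aligned); 4..6  inode  (2B, 2-aligned); 6..8  n_entries  (2B, 2-aligned); 8..10  signature  (2B, 2-aligned); 10..12  -- padding (2B); 12..16  offset  (4B, 4-aligned); sizeof = 16, alignof = 4
0..16  channels  (16B, 4-aligned)
16..20  mip_level  (4B, 4-aligned)
20..24  -- padding (4B)
24..32  stride  (8B, 8-aligned)
32..36  width  (4B, 4-aligned)
36..64  pitch  (28B, 4-aligned)
64..86  depth  (22B, 2-aligned)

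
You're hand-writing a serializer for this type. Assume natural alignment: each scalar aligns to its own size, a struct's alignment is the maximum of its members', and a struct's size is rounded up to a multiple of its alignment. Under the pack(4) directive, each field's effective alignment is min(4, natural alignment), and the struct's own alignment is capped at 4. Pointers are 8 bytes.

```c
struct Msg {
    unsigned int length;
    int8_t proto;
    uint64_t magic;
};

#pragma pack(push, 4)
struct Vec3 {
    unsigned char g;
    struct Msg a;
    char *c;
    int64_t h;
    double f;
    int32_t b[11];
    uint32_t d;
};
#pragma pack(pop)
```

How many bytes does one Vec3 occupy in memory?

Msg: @0: length [4B, align 4] → 4; @4: proto [1B, align 1] → 5; +3 pad (align 8); @8: magic [8B, align 8] → 16; size 16, align 8
@0: g [1B, align 1] → 1
+3 pad (align 4)
@4: a [16B, align 4] → 20
@20: c [8B, align 4] → 28
@28: h [8B, align 4] → 36
@36: f [8B, align 4] → 44
@44: b [44B, align 4] → 88
@88: d [4B, align 4] → 92
size 92, align 4

92 bytes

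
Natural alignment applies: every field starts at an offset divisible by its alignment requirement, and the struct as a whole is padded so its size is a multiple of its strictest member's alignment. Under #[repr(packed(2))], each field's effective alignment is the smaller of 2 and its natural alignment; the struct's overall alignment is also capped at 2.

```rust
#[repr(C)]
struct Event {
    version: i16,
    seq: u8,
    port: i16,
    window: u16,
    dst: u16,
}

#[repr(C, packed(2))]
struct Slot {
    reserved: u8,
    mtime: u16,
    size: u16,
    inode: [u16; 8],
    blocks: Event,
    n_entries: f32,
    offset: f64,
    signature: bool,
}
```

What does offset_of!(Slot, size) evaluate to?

4

Event: version at 0 (size 2, align 2) → ends 2; seq at 2 (size 1, align 1) → ends 3; pad 1 to align 2 for port; port at 4 (size 2, align 2) → ends 6; window at 6 (size 2, align 2) → ends 8; dst at 8 (size 2, align 2) → ends 10; total 10 bytes, alignment 2
reserved at 0 (size 1, align 1) → ends 1
pad 1 to align 2 for mtime
mtime at 2 (size 2, align 2) → ends 4
size at 4 (size 2, align 2) → ends 6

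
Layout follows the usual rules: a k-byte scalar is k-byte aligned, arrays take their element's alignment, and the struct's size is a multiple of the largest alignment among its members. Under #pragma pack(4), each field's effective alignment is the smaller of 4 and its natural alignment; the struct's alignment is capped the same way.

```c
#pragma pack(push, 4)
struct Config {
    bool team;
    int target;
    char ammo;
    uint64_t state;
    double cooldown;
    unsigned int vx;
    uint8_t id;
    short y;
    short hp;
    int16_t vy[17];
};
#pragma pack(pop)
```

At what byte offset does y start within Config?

@0: team [1B, align 1] → 1
+3 pad (align 4)
@4: target [4B, align 4] → 8
@8: ammo [1B, align 1] → 9
+3 pad (align 4)
@12: state [8B, align 4] → 20
@20: cooldown [8B, align 4] → 28
@28: vx [4B, align 4] → 32
@32: id [1B, align 1] → 33
+1 pad (align 2)
@34: y [2B, align 2] → 36

34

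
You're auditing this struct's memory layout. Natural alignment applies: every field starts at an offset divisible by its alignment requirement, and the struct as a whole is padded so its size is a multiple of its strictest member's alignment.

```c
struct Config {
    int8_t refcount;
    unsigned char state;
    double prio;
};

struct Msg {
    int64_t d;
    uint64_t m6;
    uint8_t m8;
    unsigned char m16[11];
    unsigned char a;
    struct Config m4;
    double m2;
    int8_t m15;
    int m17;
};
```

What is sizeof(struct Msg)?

64 bytes

Config: @0: refcount [1B, align 1] → 1; @1: state [1B, align 1] → 2; +6 pad (align 8); @8: prio [8B, align 8] → 16; size 16, align 8
@0: d [8B, align 8] → 8
@8: m6 [8B, align 8] → 16
@16: m8 [1B, align 1] → 17
@17: m16 [11B, align 1] → 28
@28: a [1B, align 1] → 29
+3 pad (align 8)
@32: m4 [16B, align 8] → 48
@48: m2 [8B, align 8] → 56
@56: m15 [1B, align 1] → 57
+3 pad (align 4)
@60: m17 [4B, align 4] → 64
size 64, align 8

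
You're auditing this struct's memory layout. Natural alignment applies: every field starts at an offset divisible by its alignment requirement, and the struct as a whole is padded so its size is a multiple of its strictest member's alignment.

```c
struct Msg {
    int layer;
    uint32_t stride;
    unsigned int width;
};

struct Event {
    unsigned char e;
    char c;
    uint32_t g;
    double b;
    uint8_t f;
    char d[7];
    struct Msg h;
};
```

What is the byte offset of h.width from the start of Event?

32

Msg: layer at 0 (size 4, align 4) → ends 4; stride at 4 (size 4, align 4) → ends 8; width at 8 (size 4, align 4) → ends 12; total 12 bytes, alignment 4
e at 0 (size 1, align 1) → ends 1
c at 1 (size 1, align 1) → ends 2
pad 2 to align 4 for g
g at 4 (size 4, align 4) → ends 8
b at 8 (size 8, align 8) → ends 16
f at 16 (size 1, align 1) → ends 17
d at 17 (size 7, align 1) → ends 24
h at 24 (size 12, align 4) → ends 36
within Msg: width at 8
24 + 8 = 32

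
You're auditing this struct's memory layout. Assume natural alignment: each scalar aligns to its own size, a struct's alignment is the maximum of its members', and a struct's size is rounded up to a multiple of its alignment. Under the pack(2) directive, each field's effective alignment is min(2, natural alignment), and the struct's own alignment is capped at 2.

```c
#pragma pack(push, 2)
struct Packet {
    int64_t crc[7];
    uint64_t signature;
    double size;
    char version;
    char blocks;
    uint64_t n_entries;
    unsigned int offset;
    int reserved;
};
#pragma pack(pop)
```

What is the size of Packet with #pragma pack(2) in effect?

@0: crc [56B, align 2] → 56
@56: signature [8B, align 2] → 64
@64: size [8B, align 2] → 72
@72: version [1B, align 1] → 73
@73: blocks [1B, align 1] → 74
@74: n_entries [8B, align 2] → 82
@82: offset [4B, align 2] → 86
@86: reserved [4B, align 2] → 90
size 90, align 2

90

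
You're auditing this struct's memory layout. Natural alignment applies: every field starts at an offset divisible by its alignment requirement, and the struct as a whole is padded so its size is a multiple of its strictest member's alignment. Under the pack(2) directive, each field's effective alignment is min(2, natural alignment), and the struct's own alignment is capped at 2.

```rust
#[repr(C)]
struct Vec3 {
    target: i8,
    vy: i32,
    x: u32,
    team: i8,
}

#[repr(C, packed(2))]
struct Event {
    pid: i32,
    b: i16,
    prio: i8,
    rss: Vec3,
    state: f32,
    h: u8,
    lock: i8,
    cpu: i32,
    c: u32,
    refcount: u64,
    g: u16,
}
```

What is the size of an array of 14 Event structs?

Vec3: @0: target [1B, align 1] → 1; +3 pad (align 4); @4: vy [4B, align 4] → 8; @8: x [4B, align 4] → 12; @12: team [1B, align 1] → 13; +3 tail pad (align 4); size 16, align 4
@0: pid [4B, align 2] → 4
@4: b [2B, align 2] → 6
@6: prio [1B, align 1] → 7
+1 pad (align 2)
@8: rss [16B, align 2] → 24
@24: state [4B, align 2] → 28
@28: h [1B, align 1] → 29
@29: lock [1B, align 1] → 30
@30: cpu [4B, align 2] → 34
@34: c [4B, align 2] → 38
@38: refcount [8B, align 2] → 46
@46: g [2B, align 2] → 48
size 48, align 2
array of 14: 14 × 48 = 672

672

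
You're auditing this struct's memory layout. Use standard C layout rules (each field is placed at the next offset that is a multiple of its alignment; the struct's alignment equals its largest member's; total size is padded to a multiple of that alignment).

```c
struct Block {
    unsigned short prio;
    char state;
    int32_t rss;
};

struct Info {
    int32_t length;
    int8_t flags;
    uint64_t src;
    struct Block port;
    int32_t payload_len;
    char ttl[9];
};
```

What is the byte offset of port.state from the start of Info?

18

Block: 0..2  prio  (2B, 2-aligned); 2..3  state  (1B, 1-aligned); 3..4  -- padding (1B); 4..8  rss  (4B, 4-aligned); sizeof = 8, alignof = 4
0..4  length  (4B, 4-aligned)
4..5  flags  (1B, 1-aligned)
5..8  -- padding (3B)
8..16  src  (8B, 8-aligned)
16..24  port  (8B, 4-aligned)
within Block: state at 2
16 + 2 = 18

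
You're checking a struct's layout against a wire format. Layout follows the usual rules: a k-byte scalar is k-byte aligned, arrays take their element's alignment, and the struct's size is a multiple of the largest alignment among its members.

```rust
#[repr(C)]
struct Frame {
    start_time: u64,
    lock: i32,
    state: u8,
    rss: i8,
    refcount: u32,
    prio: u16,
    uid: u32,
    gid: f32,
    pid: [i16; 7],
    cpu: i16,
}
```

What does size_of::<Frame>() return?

0..8  start_time  (8B, 8-aligned)
8..12  lock  (4B, 4-aligned)
12..13  state  (1B, 1-aligned)
13..14  rss  (1B, 1-aligned)
14..16  -- padding (2B)
16..20  refcount  (4B, 4-aligned)
20..22  prio  (2B, 2-aligned)
22..24  -- padding (2B)
24..28  uid  (4B, 4-aligned)
28..32  gid  (4B, 4-aligned)
32..46  pid  (14B, 2-aligned)
46..48  cpu  (2B, 2-aligned)
sizeof = 48, alignof = 8

48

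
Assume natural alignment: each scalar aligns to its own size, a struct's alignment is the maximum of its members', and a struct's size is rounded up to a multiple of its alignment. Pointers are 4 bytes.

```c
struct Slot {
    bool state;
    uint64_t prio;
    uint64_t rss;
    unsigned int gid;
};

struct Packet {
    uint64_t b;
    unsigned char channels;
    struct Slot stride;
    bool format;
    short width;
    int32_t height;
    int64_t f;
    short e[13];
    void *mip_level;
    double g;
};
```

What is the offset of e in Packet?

64

Slot: state at 0 (size 1, align 1) → ends 1; pad 7 to align 8 for prio; prio at 8 (size 8, align 8) → ends 16; rss at 16 (size 8, align 8) → ends 24; gid at 24 (size 4, align 4) → ends 28; tail pad 4 to reach multiple of 8; total 32 bytes, alignment 8
b at 0 (size 8, align 8) → ends 8
channels at 8 (size 1, align 1) → ends 9
pad 7 to align 8 for stride
stride at 16 (size 32, align 8) → ends 48
format at 48 (size 1, align 1) → ends 49
pad 1 to align 2 for width
width at 50 (size 2, align 2) → ends 52
height at 52 (size 4, align 4) → ends 56
f at 56 (size 8, align 8) → ends 64
e at 64 (size 26, align 2) → ends 90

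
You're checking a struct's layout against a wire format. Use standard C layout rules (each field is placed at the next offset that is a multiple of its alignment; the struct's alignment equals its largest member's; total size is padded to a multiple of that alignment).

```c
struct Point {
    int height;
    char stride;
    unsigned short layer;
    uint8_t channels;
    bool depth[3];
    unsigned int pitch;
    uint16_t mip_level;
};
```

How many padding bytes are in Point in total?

height at 0 (size 4, align 4) → ends 4
stride at 4 (size 1, align 1) → ends 5
pad 1 to align 2 for layer
layer at 6 (size 2, align 2) → ends 8
channels at 8 (size 1, align 1) → ends 9
depth at 9 (size 3, align 1) → ends 12
pitch at 12 (size 4, align 4) → ends 16
mip_level at 16 (size 2, align 2) → ends 18
tail pad 2 to reach multiple of 4
total 20 bytes, alignment 4
data bytes 17, size 20 → padding 3

3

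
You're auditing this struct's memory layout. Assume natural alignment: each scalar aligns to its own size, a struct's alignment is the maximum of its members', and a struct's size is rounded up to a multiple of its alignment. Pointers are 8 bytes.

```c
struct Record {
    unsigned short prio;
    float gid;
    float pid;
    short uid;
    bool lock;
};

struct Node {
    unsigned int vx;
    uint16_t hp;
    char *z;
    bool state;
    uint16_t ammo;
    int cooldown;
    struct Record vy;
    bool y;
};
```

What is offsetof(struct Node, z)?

Record: @0: prio [2B, align 2] → 2; +2 pad (align 4); @4: gid [4B, align 4] → 8; @8: pid [4B, align 4] → 12; @12: uid [2B, align 2] → 14; @14: lock [1B, align 1] → 15; +1 tail pad (align 4); size 16, align 4
@0: vx [4B, align 4] → 4
@4: hp [2B, align 2] → 6
+2 pad (align 8)
@8: z [8B, align 8] → 16

8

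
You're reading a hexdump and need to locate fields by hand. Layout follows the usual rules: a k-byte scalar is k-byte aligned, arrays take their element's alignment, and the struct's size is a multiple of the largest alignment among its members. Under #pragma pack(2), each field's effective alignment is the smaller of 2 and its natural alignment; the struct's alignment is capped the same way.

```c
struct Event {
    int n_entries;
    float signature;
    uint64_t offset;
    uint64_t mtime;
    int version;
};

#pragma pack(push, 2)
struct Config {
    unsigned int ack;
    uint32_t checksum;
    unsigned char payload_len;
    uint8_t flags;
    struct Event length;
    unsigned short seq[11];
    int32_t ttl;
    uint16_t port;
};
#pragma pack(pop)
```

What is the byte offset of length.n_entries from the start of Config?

10

Event: @0: n_entries [4B, align 4] → 4; @4: signature [4B, align 4] → 8; @8: offset [8B, align 8] → 16; @16: mtime [8B, align 8] → 24; @24: version [4B, align 4] → 28; +4 tail pad (align 8); size 32, align 8
@0: ack [4B, align 2] → 4
@4: checksum [4B, align 2] → 8
@8: payload_len [1B, align 1] → 9
@9: flags [1B, align 1] → 10
@10: length [32B, align 2] → 42
within Event: n_entries at 0
10 + 0 = 10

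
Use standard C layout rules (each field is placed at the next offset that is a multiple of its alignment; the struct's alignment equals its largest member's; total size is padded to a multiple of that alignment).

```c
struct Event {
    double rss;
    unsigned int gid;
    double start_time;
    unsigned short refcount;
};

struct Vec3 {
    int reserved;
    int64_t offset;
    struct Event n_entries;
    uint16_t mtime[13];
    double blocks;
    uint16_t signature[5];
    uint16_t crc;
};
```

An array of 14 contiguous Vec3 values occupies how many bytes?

1456

Event: 0..8  rss  (8B, 8-aligned); 8..12  gid  (4B, 4-aligned); 12..16  -- padding (4B); 16..24  start_time  (8B, 8-aligned); 24..26  refcount  (2B, 2-aligned); 26..32  -- tail padding (6B); sizeof = 32, alignof = 8
0..4  reserved  (4B, 4-aligned)
4..8  -- padding (4B)
8..16  offset  (8B, 8-aligned)
16..48  n_entries  (32B, 8-aligned)
48..74  mtime  (26B, 2-aligned)
74..80  -- padding (6B)
80..88  blocks  (8B, 8-aligned)
88..98  signature  (10B, 2-aligned)
98..100  crc  (2B, 2-aligned)
100..104  -- tail padding (4B)
sizeof = 104, alignof = 8
array of 14: 14 × 104 = 1456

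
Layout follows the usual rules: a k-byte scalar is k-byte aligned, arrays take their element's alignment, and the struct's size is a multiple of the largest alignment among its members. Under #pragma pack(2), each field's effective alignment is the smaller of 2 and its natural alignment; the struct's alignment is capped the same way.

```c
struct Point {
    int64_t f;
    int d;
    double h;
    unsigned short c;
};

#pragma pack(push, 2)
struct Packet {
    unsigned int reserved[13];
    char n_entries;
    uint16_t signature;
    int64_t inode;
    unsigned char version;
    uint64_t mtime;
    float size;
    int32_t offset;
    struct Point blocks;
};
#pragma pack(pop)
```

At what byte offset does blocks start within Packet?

82

Point: @0: f [8B, align 8] → 8; @8: d [4B, align 4] → 12; +4 pad (align 8); @16: h [8B, align 8] → 24; @24: c [2B, align 2] → 26; +6 tail pad (align 8); size 32, align 8
@0: reserved [52B, align 2] → 52
@52: n_entries [1B, align 1] → 53
+1 pad (align 2)
@54: signature [2B, align 2] → 56
@56: inode [8B, align 2] → 64
@64: version [1B, align 1] → 65
+1 pad (align 2)
@66: mtime [8B, align 2] → 74
@74: size [4B, align 2] → 78
@78: offset [4B, align 2] → 82
@82: blocks [32B, align 2] → 114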